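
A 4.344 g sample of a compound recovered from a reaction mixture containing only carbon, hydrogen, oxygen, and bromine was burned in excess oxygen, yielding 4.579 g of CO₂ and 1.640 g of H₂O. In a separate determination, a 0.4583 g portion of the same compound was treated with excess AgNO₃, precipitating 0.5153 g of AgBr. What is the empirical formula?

mol C = 4.579 g CO₂ ÷ 44.009 g/mol = 0.10405 mol
mol H = 2 × 1.640 g H₂O ÷ 18.015 g/mol = 0.18207 mol
From the AgBr data: mol Br per gram of compound = (0.5153 ÷ 187.772) ÷ 0.4583 = 0.0059880 mol/g, so in the 4.344 g combustion sample mol Br = 0.026012 mol
mass O = 4.344 − (1.2497 + 0.18353 + 2.0784) = 0.83232 g → mol O = 0.83232 ÷ 15.999 = 0.052024 mol
Divide by the smallest (0.026012 mol): C 4.000, H 7.000, Br 1.000, O 2.000

C4H7BrO2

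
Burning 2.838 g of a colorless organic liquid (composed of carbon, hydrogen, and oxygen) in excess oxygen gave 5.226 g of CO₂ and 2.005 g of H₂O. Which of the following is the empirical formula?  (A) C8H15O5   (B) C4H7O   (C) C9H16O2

(A) C8H15O5

mol C = 5.226 g CO₂ ÷ 44.009 g/mol = 0.11875 mol
mol H = 2 × 2.005 g H₂O ÷ 18.015 g/mol = 0.22259 mol
mass O = 2.838 − (1.4263 + 0.22437) = 1.1873 g → mol O = 1.1873 ÷ 15.999 = 0.074213 mol
Divide by the smallest (0.074213 mol): C 1.600, H 2.999, O 1.000
Multiplying each by 5 gives whole numbers: C 8.00, H 15.00, O 5.00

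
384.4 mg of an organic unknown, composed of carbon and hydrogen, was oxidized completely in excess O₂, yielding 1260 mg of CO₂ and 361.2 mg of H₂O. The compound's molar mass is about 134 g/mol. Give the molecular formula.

mol C = 1.260 g CO₂ ÷ 44.009 g/mol = 0.028631 mol
mol H = 2 × 0.3612 g H₂O ÷ 18.015 g/mol = 0.040100 mol
Divide by the smallest (0.028631 mol): C 1.000, H 1.401
Multiplying each by 5 gives whole numbers: C 5.00, H 7.00
Empirical formula: C5H7
Empirical-formula mass = 67.11 g/mol; 134 ÷ 67.11 ≈ 2, so the molecular formula is C10H14.

C10H14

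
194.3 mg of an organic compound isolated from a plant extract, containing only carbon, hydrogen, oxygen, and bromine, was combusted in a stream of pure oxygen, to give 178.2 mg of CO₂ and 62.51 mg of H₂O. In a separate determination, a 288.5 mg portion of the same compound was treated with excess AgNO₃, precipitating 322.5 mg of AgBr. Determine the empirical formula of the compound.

mol C = 0.1782 g CO₂ ÷ 44.009 g/mol = 0.0040492 mol
mol H = 2 × 0.06251 g H₂O ÷ 18.015 g/mol = 0.0069398 mol
From the AgBr data: mol Br per gram of compound = (0.3225 ÷ 187.772) ÷ 0.2885 = 0.0059532 mol/g, so in the 0.1943 g combustion sample mol Br = 0.0011567 mol
mass O = 0.1943 − (0.048635 + 0.0069953 + 0.092426) = 0.046244 g → mol O = 0.046244 ÷ 15.999 = 0.0028904 mol
Divide by the smallest (0.0011567 mol): C 3.501, H 6.000, Br 1.000, O 2.499
Multiplying each by 2 gives whole numbers: C 7.00, H 12.00, Br 2.00, O 5.00

C7H12Br2O5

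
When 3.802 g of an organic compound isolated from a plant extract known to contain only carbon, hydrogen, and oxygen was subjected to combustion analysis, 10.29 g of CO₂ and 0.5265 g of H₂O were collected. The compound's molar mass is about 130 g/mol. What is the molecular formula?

mol C = 10.29 g CO₂ ÷ 44.009 g/mol = 0.23382 mol
mol H = 2 × 0.5265 g H₂O ÷ 18.015 g/mol = 0.058451 mol
mass O = 3.802 − (2.8084 + 0.058919) = 0.93472 g → mol O = 0.93472 ÷ 15.999 = 0.058424 mol
Divide by the smallest (0.058424 mol): C 4.002, H 1.000, O 1.000
Empirical formula: C4HO
Empirical-formula mass = 65.05 g/mol; 130 ÷ 65.05 ≈ 2, so the molecular formula is C8H2O2.

C8H2O2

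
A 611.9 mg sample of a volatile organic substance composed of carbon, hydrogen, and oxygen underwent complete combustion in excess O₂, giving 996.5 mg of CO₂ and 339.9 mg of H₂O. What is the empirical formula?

mol C = 0.9965 g CO₂ ÷ 44.009 g/mol = 0.022643 mol
mol H = 2 × 0.3399 g H₂O ÷ 18.015 g/mol = 0.037735 mol
mass O = 0.6119 − (0.27197 + 0.038037) = 0.30190 g → mol O = 0.30190 ÷ 15.999 = 0.018870 mol
Divide by the smallest (0.018870 mol): C 1.200, H 2.000, O 1.000
Multiplying each by 5 gives whole numbers: C 6.00, H 10.00, O 5.00

C6H10O5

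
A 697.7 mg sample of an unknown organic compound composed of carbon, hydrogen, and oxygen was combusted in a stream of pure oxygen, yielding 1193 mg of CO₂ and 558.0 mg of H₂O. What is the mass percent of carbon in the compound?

mol C = 1.193 g CO₂ ÷ 44.009 g/mol = 0.027108 mol
mol H = 2 × 0.5580 g H₂O ÷ 18.015 g/mol = 0.061948 mol
mass O = 0.6977 − (0.32560 + 0.062444) = 0.30966 g → mol O = 0.30966 ÷ 15.999 = 0.019355 mol
mass % C = 0.32560 g ÷ 0.6977 g × 100%

46.67%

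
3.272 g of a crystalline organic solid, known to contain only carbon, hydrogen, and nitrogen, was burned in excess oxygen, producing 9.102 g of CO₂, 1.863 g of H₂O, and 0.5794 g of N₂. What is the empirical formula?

C5H5N

mol C = 9.102 g CO₂ ÷ 44.009 g/mol = 0.20682 mol
mol H = 2 × 1.863 g H₂O ÷ 18.015 g/mol = 0.20683 mol
mol N = 2 × 0.5794 g N₂ ÷ 28.014 g/mol = 0.041365 mol
Divide by the smallest (0.041365 mol): C 5.000, H 5.000, N 1.000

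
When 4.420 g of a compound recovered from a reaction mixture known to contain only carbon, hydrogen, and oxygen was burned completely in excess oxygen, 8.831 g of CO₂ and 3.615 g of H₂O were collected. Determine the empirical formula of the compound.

C2H4O

mol C = 8.831 g CO₂ ÷ 44.009 g/mol = 0.20066 mol
mol H = 2 × 3.615 g H₂O ÷ 18.015 g/mol = 0.40133 mol
mass O = 4.420 − (2.4102 + 0.40454) = 1.6053 g → mol O = 1.6053 ÷ 15.999 = 0.10034 mol
Divide by the smallest (0.10034 mol): C 2.000, H 4.000, O 1.000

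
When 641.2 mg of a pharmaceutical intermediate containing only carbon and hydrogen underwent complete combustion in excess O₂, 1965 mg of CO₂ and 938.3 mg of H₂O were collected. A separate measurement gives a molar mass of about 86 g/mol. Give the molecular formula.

mol C = 1.965 g CO₂ ÷ 44.009 g/mol = 0.044650 mol
mol H = 2 × 0.9383 g H₂O ÷ 18.015 g/mol = 0.10417 mol
Divide by the smallest (0.044650 mol): C 1.000, H 2.333
Multiplying each by 3 gives whole numbers: C 3.00, H 7.00
Empirical formula: C3H7
Empirical-formula mass = 43.09 g/mol; 86 ÷ 43.09 ≈ 2, so the molecular formula is C6H14.

C6H14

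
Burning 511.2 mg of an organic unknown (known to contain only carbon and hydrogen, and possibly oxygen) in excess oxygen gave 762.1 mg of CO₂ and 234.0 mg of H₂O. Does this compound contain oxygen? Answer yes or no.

yes

mol C = 0.7621 g CO₂ ÷ 44.009 g/mol = 0.017317 mol
mol H = 2 × 0.2340 g H₂O ÷ 18.015 g/mol = 0.025978 mol
C and H account for only 0.23418 g of the 0.5112 g sample; the remaining 0.27702 g must be oxygen.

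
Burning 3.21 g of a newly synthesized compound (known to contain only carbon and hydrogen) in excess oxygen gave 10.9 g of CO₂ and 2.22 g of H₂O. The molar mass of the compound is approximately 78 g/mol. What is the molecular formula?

mol C = 10.9 g CO₂ ÷ 44.009 g/mol = 0.2477 mol
mol H = 2 × 2.22 g H₂O ÷ 18.015 g/mol = 0.2465 mol
Divide by the smallest (0.2465 mol): C 1.005, H 1.000
Empirical formula: CH
Empirical-formula mass = 13.02 g/mol; 78 ÷ 13.02 ≈ 6, so the molecular formula is C6H6.

C6H6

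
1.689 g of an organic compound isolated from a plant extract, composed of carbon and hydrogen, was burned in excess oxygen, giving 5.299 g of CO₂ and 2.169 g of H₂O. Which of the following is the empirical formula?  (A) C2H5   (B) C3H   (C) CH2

mol C = 5.299 g CO₂ ÷ 44.009 g/mol = 0.12041 mol
mol H = 2 × 2.169 g H₂O ÷ 18.015 g/mol = 0.24080 mol
Divide by the smallest (0.12041 mol): C 1.000, H 2.000

(C) CH2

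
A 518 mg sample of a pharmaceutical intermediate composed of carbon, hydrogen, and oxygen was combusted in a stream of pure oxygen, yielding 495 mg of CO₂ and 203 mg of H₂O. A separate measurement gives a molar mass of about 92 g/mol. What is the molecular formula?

mol C = 0.495 g CO₂ ÷ 44.009 g/mol = 0.01125 mol
mol H = 2 × 0.203 g H₂O ÷ 18.015 g/mol = 0.02254 mol
mass O = 0.518 − (0.1351 + 0.02272) = 0.3602 g → mol O = 0.3602 ÷ 15.999 = 0.02251 mol
Divide by the smallest (0.01125 mol): C 1.000, H 2.004, O 2.002
Empirical formula: CH2O2
Empirical-formula mass = 46.02 g/mol; 92 ÷ 46.02 ≈ 2, so the molecular formula is C2H4O4.

C2H4O4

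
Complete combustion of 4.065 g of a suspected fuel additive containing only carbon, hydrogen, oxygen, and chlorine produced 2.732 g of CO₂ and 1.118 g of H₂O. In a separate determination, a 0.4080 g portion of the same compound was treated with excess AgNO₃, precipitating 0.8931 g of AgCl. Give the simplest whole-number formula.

mol C = 2.732 g CO₂ ÷ 44.009 g/mol = 0.062078 mol
mol H = 2 × 1.118 g H₂O ÷ 18.015 g/mol = 0.12412 mol
From the AgCl data: mol Cl per gram of compound = (0.8931 ÷ 143.318) ÷ 0.4080 = 0.015274 mol/g, so in the 4.065 g combustion sample mol Cl = 0.062087 mol
mass O = 4.065 − (0.74562 + 0.12511 + 2.2010) = 0.99329 g → mol O = 0.99329 ÷ 15.999 = 0.062084 mol
Divide by the smallest (0.062078 mol): C 1.000, H 1.999, Cl 1.000, O 1.000

CH2ClO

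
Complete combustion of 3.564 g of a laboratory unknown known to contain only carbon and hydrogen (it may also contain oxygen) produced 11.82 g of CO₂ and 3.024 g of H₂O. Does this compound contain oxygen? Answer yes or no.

mol C = 11.82 g CO₂ ÷ 44.009 g/mol = 0.26858 mol
mol H = 2 × 3.024 g H₂O ÷ 18.015 g/mol = 0.33572 mol
C and H together account for 3.5643 g — essentially the entire 3.564 g sample — so the compound contains no oxygen.

no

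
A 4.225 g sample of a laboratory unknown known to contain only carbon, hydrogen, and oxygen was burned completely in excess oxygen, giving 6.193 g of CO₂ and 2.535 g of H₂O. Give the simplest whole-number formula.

mol C = 6.193 g CO₂ ÷ 44.009 g/mol = 0.14072 mol
mol H = 2 × 2.535 g H₂O ÷ 18.015 g/mol = 0.28143 mol
mass O = 4.225 − (1.6902 + 0.28368) = 2.2511 g → mol O = 2.2511 ÷ 15.999 = 0.14070 mol
Divide by the smallest (0.14070 mol): C 1.000, H 2.000, O 1.000

CH2O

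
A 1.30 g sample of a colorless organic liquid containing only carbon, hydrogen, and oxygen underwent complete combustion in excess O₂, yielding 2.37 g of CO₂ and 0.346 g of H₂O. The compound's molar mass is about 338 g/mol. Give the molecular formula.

mol C = 2.37 g CO₂ ÷ 44.009 g/mol = 0.05385 mol
mol H = 2 × 0.346 g H₂O ÷ 18.015 g/mol = 0.03841 mol
mass O = 1.30 − (0.6468 + 0.03872) = 0.6145 g → mol O = 0.6145 ÷ 15.999 = 0.03841 mol
Divide by the smallest (0.03841 mol): C 1.402, H 1.000, O 1.000
Multiplying each by 5 gives whole numbers: C 7.01, H 5.00, O 5.00
Empirical formula: C7H5O5
Empirical-formula mass = 169.11 g/mol; 338 ÷ 169.11 ≈ 2, so the molecular formula is C14H10O10.

C14H10O10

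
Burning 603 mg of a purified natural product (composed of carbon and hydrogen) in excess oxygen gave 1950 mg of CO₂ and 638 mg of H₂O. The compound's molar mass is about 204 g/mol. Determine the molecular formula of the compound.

C15H24

mol C = 1.95 g CO₂ ÷ 44.009 g/mol = 0.04431 mol
mol H = 2 × 0.638 g H₂O ÷ 18.015 g/mol = 0.07083 mol
Divide by the smallest (0.04431 mol): C 1.000, H 1.599
Multiplying each by 5 gives whole numbers: C 5.00, H 7.99
Empirical formula: C5H8
Empirical-formula mass = 68.12 g/mol; 204 ÷ 68.12 ≈ 3, so the molecular formula is C15H24.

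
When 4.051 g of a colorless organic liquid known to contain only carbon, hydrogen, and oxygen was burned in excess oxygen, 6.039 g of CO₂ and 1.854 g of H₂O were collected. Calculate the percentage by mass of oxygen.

54.19%

mol C = 6.039 g CO₂ ÷ 44.009 g/mol = 0.13722 mol
mol H = 2 × 1.854 g H₂O ÷ 18.015 g/mol = 0.20583 mol
mass O = 4.051 − (1.6482 + 0.20748) = 2.1954 g → mol O = 2.1954 ÷ 15.999 = 0.13722 mol
mass % O = 2.1954 g ÷ 4.051 g × 100%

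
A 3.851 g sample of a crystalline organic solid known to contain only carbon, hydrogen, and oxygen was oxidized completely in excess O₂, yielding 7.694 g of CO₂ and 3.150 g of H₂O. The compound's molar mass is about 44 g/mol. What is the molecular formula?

mol C = 7.694 g CO₂ ÷ 44.009 g/mol = 0.17483 mol
mol H = 2 × 3.150 g H₂O ÷ 18.015 g/mol = 0.34971 mol
mass O = 3.851 − (2.0999 + 0.35251) = 1.3986 g → mol O = 1.3986 ÷ 15.999 = 0.087420 mol
Divide by the smallest (0.087420 mol): C 2.000, H 4.000, O 1.000
Empirical formula: C2H4O
Empirical-formula mass = 44.05 g/mol; 44 ÷ 44.05 ≈ 1, so the molecular formula is C2H4O.

C2H4O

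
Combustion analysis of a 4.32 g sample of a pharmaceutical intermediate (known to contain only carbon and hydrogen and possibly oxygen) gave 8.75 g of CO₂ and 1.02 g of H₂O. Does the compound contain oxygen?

yes

mol C = 8.75 g CO₂ ÷ 44.009 g/mol = 0.1988 mol
mol H = 2 × 1.02 g H₂O ÷ 18.015 g/mol = 0.1132 mol
C and H account for only 2.502 g of the 4.32 g sample; the remaining 1.818 g must be oxygen.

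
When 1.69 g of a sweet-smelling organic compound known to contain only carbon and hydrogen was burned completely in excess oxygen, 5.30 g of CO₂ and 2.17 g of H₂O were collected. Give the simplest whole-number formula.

CH2

mol C = 5.30 g CO₂ ÷ 44.009 g/mol = 0.1204 mol
mol H = 2 × 2.17 g H₂O ÷ 18.015 g/mol = 0.2409 mol
Divide by the smallest (0.1204 mol): C 1.000, H 2.000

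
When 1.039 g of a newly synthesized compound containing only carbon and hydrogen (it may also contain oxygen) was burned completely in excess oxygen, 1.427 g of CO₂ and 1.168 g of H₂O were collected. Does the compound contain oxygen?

yes

mol C = 1.427 g CO₂ ÷ 44.009 g/mol = 0.032425 mol
mol H = 2 × 1.168 g H₂O ÷ 18.015 g/mol = 0.12967 mol
C and H account for only 0.52017 g of the 1.039 g sample; the remaining 0.51883 g must be oxygen.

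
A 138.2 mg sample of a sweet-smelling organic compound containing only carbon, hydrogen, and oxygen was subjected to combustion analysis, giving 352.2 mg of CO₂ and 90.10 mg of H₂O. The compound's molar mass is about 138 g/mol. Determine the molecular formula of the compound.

mol C = 0.3522 g CO₂ ÷ 44.009 g/mol = 0.0080029 mol
mol H = 2 × 0.09010 g H₂O ÷ 18.015 g/mol = 0.010003 mol
mass O = 0.1382 − (0.096123 + 0.010083) = 0.031994 g → mol O = 0.031994 ÷ 15.999 = 0.0019998 mol
Divide by the smallest (0.0019998 mol): C 4.002, H 5.002, O 1.000
Empirical formula: C4H5O
Empirical-formula mass = 69.08 g/mol; 138 ÷ 69.08 ≈ 2, so the molecular formula is C8H10O2.

C8H10O2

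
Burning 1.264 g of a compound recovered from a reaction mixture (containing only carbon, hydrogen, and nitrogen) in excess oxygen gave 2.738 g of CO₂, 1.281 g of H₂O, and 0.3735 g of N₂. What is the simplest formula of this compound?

mol C = 2.738 g CO₂ ÷ 44.009 g/mol = 0.062215 mol
mol H = 2 × 1.281 g H₂O ÷ 18.015 g/mol = 0.14221 mol
mol N = 2 × 0.3735 g N₂ ÷ 28.014 g/mol = 0.026665 mol
Divide by the smallest (0.026665 mol): C 2.333, H 5.333, N 1.000
Multiplying each by 3 gives whole numbers: C 7.00, H 16.00, N 3.00

C7H16N3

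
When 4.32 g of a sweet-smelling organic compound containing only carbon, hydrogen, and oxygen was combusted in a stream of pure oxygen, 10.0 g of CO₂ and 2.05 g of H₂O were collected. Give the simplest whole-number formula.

mol C = 10.0 g CO₂ ÷ 44.009 g/mol = 0.2272 mol
mol H = 2 × 2.05 g H₂O ÷ 18.015 g/mol = 0.2276 mol
mass O = 4.32 − (2.729 + 0.2294) = 1.361 g → mol O = 1.361 ÷ 15.999 = 0.08509 mol
Divide by the smallest (0.08509 mol): C 2.670, H 2.675, O 1.000
Multiplying each by 3 gives whole numbers: C 8.01, H 8.02, O 3.00

C8H8O3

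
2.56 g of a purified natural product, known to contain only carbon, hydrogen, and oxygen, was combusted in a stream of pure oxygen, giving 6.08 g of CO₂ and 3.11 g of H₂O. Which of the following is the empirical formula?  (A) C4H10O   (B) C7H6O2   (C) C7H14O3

mol C = 6.08 g CO₂ ÷ 44.009 g/mol = 0.1382 mol
mol H = 2 × 3.11 g H₂O ÷ 18.015 g/mol = 0.3453 mol
mass O = 2.56 − (1.659 + 0.3480) = 0.5526 g → mol O = 0.5526 ÷ 15.999 = 0.03454 mol
Divide by the smallest (0.03454 mol): C 4.000, H 9.996, O 1.000

(A) C4H10O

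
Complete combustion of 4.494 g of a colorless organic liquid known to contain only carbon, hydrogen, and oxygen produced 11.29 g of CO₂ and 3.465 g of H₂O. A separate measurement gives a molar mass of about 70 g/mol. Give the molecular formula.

C4H6O

mol C = 11.29 g CO₂ ÷ 44.009 g/mol = 0.25654 mol
mol H = 2 × 3.465 g H₂O ÷ 18.015 g/mol = 0.38468 mol
mass O = 4.494 − (3.0813 + 0.38776) = 1.0250 g → mol O = 1.0250 ÷ 15.999 = 0.064064 mol
Divide by the smallest (0.064064 mol): C 4.004, H 6.005, O 1.000
Empirical formula: C4H6O
Empirical-formula mass = 70.09 g/mol; 70 ÷ 70.09 ≈ 1, so the molecular formula is C4H6O.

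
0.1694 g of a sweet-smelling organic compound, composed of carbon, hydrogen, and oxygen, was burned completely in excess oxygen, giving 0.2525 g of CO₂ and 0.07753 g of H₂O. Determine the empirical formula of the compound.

C2H3O2

mol C = 0.2525 g CO₂ ÷ 44.009 g/mol = 0.0057375 mol
mol H = 2 × 0.07753 g H₂O ÷ 18.015 g/mol = 0.0086073 mol
mass O = 0.1694 − (0.068913 + 0.0086761) = 0.091811 g → mol O = 0.091811 ÷ 15.999 = 0.0057386 mol
Divide by the smallest (0.0057375 mol): C 1.000, H 1.500, O 1.000
Multiplying each by 2 gives whole numbers: C 2.00, H 3.00, O 2.00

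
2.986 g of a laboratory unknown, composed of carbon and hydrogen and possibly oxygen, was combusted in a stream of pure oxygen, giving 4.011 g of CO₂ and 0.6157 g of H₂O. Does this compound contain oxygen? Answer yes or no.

mol C = 4.011 g CO₂ ÷ 44.009 g/mol = 0.091140 mol
mol H = 2 × 0.6157 g H₂O ÷ 18.015 g/mol = 0.068354 mol
C and H account for only 1.1636 g of the 2.986 g sample; the remaining 1.8224 g must be oxygen.

yes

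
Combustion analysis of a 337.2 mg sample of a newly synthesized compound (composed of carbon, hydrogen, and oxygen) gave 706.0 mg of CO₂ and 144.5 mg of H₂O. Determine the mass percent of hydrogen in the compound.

mol C = 0.7060 g CO₂ ÷ 44.009 g/mol = 0.016042 mol
mol H = 2 × 0.1445 g H₂O ÷ 18.015 g/mol = 0.016042 mol
mass O = 0.3372 − (0.19268 + 0.016171) = 0.12835 g → mol O = 0.12835 ÷ 15.999 = 0.0080222 mol
mass % H = 0.016171 g ÷ 0.3372 g × 100%

4.80%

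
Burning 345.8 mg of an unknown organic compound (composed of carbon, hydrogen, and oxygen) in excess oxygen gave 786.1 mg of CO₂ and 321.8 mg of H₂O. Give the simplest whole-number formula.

C3H6O

mol C = 0.7861 g CO₂ ÷ 44.009 g/mol = 0.017862 mol
mol H = 2 × 0.3218 g H₂O ÷ 18.015 g/mol = 0.035726 mol
mass O = 0.3458 − (0.21454 + 0.036012) = 0.095245 g → mol O = 0.095245 ÷ 15.999 = 0.0059532 mol
Divide by the smallest (0.0059532 mol): C 3.000, H 6.001, O 1.000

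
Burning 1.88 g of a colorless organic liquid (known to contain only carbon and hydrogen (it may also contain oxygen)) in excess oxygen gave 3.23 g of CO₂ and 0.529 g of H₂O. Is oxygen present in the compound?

yes

mol C = 3.23 g CO₂ ÷ 44.009 g/mol = 0.07339 mol
mol H = 2 × 0.529 g H₂O ÷ 18.015 g/mol = 0.05873 mol
C and H account for only 0.9407 g of the 1.88 g sample; the remaining 0.9393 g must be oxygen.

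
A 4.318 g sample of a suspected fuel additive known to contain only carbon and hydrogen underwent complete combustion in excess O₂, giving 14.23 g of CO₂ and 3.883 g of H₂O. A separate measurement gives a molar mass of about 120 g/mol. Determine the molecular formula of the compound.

mol C = 14.23 g CO₂ ÷ 44.009 g/mol = 0.32334 mol
mol H = 2 × 3.883 g H₂O ÷ 18.015 g/mol = 0.43109 mol
Divide by the smallest (0.32334 mol): C 1.000, H 1.333
Multiplying each by 3 gives whole numbers: C 3.00, H 4.00
Empirical formula: C3H4
Empirical-formula mass = 40.06 g/mol; 120 ÷ 40.06 ≈ 3, so the molecular formula is C9H12.

C9H12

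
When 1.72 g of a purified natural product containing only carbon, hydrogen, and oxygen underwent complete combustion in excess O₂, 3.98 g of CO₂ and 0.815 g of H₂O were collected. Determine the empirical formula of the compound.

C8H8O3

mol C = 3.98 g CO₂ ÷ 44.009 g/mol = 0.09044 mol
mol H = 2 × 0.815 g H₂O ÷ 18.015 g/mol = 0.09048 mol
mass O = 1.72 − (1.086 + 0.09120) = 0.5426 g → mol O = 0.5426 ÷ 15.999 = 0.03391 mol
Divide by the smallest (0.03391 mol): C 2.667, H 2.668, O 1.000
Multiplying each by 3 gives whole numbers: C 8.00, H 8.00, O 3.00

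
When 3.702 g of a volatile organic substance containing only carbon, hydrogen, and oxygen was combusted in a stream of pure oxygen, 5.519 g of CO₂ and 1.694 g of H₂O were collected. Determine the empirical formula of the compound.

mol C = 5.519 g CO₂ ÷ 44.009 g/mol = 0.12541 mol
mol H = 2 × 1.694 g H₂O ÷ 18.015 g/mol = 0.18807 mol
mass O = 3.702 − (1.5063 + 0.18957) = 2.0062 g → mol O = 2.0062 ÷ 15.999 = 0.12539 mol
Divide by the smallest (0.12539 mol): C 1.000, H 1.500, O 1.000
Multiplying each by 2 gives whole numbers: C 2.00, H 3.00, O 2.00

C2H3O2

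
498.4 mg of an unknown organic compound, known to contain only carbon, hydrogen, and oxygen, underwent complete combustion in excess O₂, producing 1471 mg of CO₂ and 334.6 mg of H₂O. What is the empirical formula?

C9H10O

mol C = 1.471 g CO₂ ÷ 44.009 g/mol = 0.033425 mol
mol H = 2 × 0.3346 g H₂O ÷ 18.015 g/mol = 0.037147 mol
mass O = 0.4984 − (0.40147 + 0.037444) = 0.059489 g → mol O = 0.059489 ÷ 15.999 = 0.0037183 mol
Divide by the smallest (0.0037183 mol): C 8.989, H 9.990, O 1.000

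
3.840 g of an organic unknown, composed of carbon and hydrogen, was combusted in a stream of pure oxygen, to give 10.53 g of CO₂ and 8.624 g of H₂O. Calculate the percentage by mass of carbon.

mol C = 10.53 g CO₂ ÷ 44.009 g/mol = 0.23927 mol
mol H = 2 × 8.624 g H₂O ÷ 18.015 g/mol = 0.95742 mol
mass % C = 2.8739 g ÷ 3.840 g × 100%

74.84%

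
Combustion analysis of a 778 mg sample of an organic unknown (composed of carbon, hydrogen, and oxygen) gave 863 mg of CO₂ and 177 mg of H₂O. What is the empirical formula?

C3H3O5

mol C = 0.863 g CO₂ ÷ 44.009 g/mol = 0.01961 mol
mol H = 2 × 0.177 g H₂O ÷ 18.015 g/mol = 0.01965 mol
mass O = 0.778 − (0.2355 + 0.01981) = 0.5227 g → mol O = 0.5227 ÷ 15.999 = 0.03267 mol
Divide by the smallest (0.01961 mol): C 1.000, H 1.002, O 1.666
Multiplying each by 3 gives whole numbers: C 3.00, H 3.01, O 5.00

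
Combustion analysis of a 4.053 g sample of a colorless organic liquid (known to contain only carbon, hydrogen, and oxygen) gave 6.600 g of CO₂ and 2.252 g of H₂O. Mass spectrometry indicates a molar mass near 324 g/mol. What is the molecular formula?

C12H20O10

mol C = 6.600 g CO₂ ÷ 44.009 g/mol = 0.14997 mol
mol H = 2 × 2.252 g H₂O ÷ 18.015 g/mol = 0.25001 mol
mass O = 4.053 − (1.8013 + 0.25201) = 1.9997 g → mol O = 1.9997 ÷ 15.999 = 0.12499 mol
Divide by the smallest (0.12499 mol): C 1.200, H 2.000, O 1.000
Multiplying each by 5 gives whole numbers: C 6.00, H 10.00, O 5.00
Empirical formula: C6H10O5
Empirical-formula mass = 162.14 g/mol; 324 ÷ 162.14 ≈ 2, so the molecular formula is C12H20O10.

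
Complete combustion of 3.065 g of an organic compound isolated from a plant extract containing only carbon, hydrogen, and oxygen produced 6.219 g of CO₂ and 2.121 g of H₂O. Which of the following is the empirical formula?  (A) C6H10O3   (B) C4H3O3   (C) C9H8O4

(A) C6H10O3

mol C = 6.219 g CO₂ ÷ 44.009 g/mol = 0.14131 mol
mol H = 2 × 2.121 g H₂O ÷ 18.015 g/mol = 0.23547 mol
mass O = 3.065 − (1.6973 + 0.23735) = 1.1303 g → mol O = 1.1303 ÷ 15.999 = 0.070651 mol
Divide by the smallest (0.070651 mol): C 2.000, H 3.333, O 1.000
Multiplying each by 3 gives whole numbers: C 6.00, H 10.00, O 3.00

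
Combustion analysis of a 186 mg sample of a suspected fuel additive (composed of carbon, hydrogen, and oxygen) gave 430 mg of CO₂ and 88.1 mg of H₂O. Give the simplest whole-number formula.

mol C = 0.430 g CO₂ ÷ 44.009 g/mol = 0.009771 mol
mol H = 2 × 0.0881 g H₂O ÷ 18.015 g/mol = 0.009781 mol
mass O = 0.186 − (0.1174 + 0.009859) = 0.05878 g → mol O = 0.05878 ÷ 15.999 = 0.003674 mol
Divide by the smallest (0.003674 mol): C 2.659, H 2.662, O 1.000
Multiplying each by 3 gives whole numbers: C 7.98, H 7.99, O 3.00

C8H8O3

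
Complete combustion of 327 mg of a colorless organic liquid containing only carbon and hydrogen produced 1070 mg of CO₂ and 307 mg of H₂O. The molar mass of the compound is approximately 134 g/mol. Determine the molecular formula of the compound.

C10H14

mol C = 1.07 g CO₂ ÷ 44.009 g/mol = 0.02431 mol
mol H = 2 × 0.307 g H₂O ÷ 18.015 g/mol = 0.03408 mol
Divide by the smallest (0.02431 mol): C 1.000, H 1.402
Multiplying each by 5 gives whole numbers: C 5.00, H 7.01
Empirical formula: C5H7
Empirical-formula mass = 67.11 g/mol; 134 ÷ 67.11 ≈ 2, so the molecular formula is C10H14.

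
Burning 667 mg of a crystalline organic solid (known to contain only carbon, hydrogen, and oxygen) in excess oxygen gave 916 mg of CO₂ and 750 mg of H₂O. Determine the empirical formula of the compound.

mol C = 0.916 g CO₂ ÷ 44.009 g/mol = 0.02081 mol
mol H = 2 × 0.750 g H₂O ÷ 18.015 g/mol = 0.08326 mol
mass O = 0.667 − (0.2500 + 0.08393) = 0.3331 g → mol O = 0.3331 ÷ 15.999 = 0.02082 mol
Divide by the smallest (0.02081 mol): C 1.000, H 4.000, O 1.000

CH4O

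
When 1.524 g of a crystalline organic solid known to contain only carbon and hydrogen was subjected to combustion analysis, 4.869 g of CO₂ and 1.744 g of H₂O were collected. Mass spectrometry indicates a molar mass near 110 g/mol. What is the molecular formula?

mol C = 4.869 g CO₂ ÷ 44.009 g/mol = 0.11064 mol
mol H = 2 × 1.744 g H₂O ÷ 18.015 g/mol = 0.19362 mol
Divide by the smallest (0.11064 mol): C 1.000, H 1.750
Multiplying each by 4 gives whole numbers: C 4.00, H 7.00
Empirical formula: C4H7
Empirical-formula mass = 55.10 g/mol; 110 ÷ 55.10 ≈ 2, so the molecular formula is C8H14.

C8H14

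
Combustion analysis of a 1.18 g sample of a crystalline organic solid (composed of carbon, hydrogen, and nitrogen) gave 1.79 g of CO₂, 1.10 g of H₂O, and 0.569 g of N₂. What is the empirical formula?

CH3N

mol C = 1.79 g CO₂ ÷ 44.009 g/mol = 0.04067 mol
mol H = 2 × 1.10 g H₂O ÷ 18.015 g/mol = 0.1221 mol
mol N = 2 × 0.569 g N₂ ÷ 28.014 g/mol = 0.04062 mol
Divide by the smallest (0.04062 mol): C 1.001, H 3.006, N 1.000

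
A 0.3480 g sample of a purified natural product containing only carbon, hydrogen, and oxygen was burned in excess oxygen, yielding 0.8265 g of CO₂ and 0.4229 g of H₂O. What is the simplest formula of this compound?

mol C = 0.8265 g CO₂ ÷ 44.009 g/mol = 0.018780 mol
mol H = 2 × 0.4229 g H₂O ÷ 18.015 g/mol = 0.046950 mol
mass O = 0.3480 − (0.22557 + 0.047325) = 0.075105 g → mol O = 0.075105 ÷ 15.999 = 0.0046944 mol
Divide by the smallest (0.0046944 mol): C 4.001, H 10.001, O 1.000

C4H10O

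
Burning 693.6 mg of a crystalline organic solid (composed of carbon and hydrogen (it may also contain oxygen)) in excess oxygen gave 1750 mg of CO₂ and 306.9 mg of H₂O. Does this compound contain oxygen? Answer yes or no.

yes

mol C = 1.750 g CO₂ ÷ 44.009 g/mol = 0.039765 mol
mol H = 2 × 0.3069 g H₂O ÷ 18.015 g/mol = 0.034072 mol
C and H account for only 0.51196 g of the 0.6936 g sample; the remaining 0.18164 g must be oxygen.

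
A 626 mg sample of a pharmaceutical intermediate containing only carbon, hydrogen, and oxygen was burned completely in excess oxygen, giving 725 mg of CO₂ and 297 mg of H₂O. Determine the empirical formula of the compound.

mol C = 0.725 g CO₂ ÷ 44.009 g/mol = 0.01647 mol
mol H = 2 × 0.297 g H₂O ÷ 18.015 g/mol = 0.03297 mol
mass O = 0.626 − (0.1979 + 0.03324) = 0.3949 g → mol O = 0.3949 ÷ 15.999 = 0.02468 mol
Divide by the smallest (0.01647 mol): C 1.000, H 2.002, O 1.498
Multiplying each by 2 gives whole numbers: C 2.00, H 4.00, O 3.00

C2H4O3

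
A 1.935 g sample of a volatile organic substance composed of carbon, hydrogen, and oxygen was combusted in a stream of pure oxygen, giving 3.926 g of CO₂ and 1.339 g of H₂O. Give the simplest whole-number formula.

mol C = 3.926 g CO₂ ÷ 44.009 g/mol = 0.089209 mol
mol H = 2 × 1.339 g H₂O ÷ 18.015 g/mol = 0.14865 mol
mass O = 1.935 − (1.0715 + 0.14984) = 0.71367 g → mol O = 0.71367 ÷ 15.999 = 0.044607 mol
Divide by the smallest (0.044607 mol): C 2.000, H 3.333, O 1.000
Multiplying each by 3 gives whole numbers: C 6.00, H 10.00, O 3.00

C6H10O3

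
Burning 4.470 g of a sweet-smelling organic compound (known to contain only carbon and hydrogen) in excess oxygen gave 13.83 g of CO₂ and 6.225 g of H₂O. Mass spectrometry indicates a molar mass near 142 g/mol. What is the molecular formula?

C10H22

mol C = 13.83 g CO₂ ÷ 44.009 g/mol = 0.31425 mol
mol H = 2 × 6.225 g H₂O ÷ 18.015 g/mol = 0.69109 mol
Divide by the smallest (0.31425 mol): C 1.000, H 2.199
Multiplying each by 5 gives whole numbers: C 5.00, H 11.00
Empirical formula: C5H11
Empirical-formula mass = 71.14 g/mol; 142 ÷ 71.14 ≈ 2, so the molecular formula is C10H22.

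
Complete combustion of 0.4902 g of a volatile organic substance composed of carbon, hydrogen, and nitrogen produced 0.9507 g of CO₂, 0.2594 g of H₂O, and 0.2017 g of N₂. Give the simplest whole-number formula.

C3H4N2

mol C = 0.9507 g CO₂ ÷ 44.009 g/mol = 0.021602 mol
mol H = 2 × 0.2594 g H₂O ÷ 18.015 g/mol = 0.028798 mol
mol N = 2 × 0.2017 g N₂ ÷ 28.014 g/mol = 0.014400 mol
Divide by the smallest (0.014400 mol): C 1.500, H 2.000, N 1.000
Multiplying each by 2 gives whole numbers: C 3.00, H 4.00, N 2.00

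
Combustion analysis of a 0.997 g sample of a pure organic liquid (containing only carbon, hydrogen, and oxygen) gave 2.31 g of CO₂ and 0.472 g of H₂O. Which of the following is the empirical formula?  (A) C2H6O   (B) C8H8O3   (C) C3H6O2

mol C = 2.31 g CO₂ ÷ 44.009 g/mol = 0.05249 mol
mol H = 2 × 0.472 g H₂O ÷ 18.015 g/mol = 0.05240 mol
mass O = 0.997 − (0.6304 + 0.05282) = 0.3137 g → mol O = 0.3137 ÷ 15.999 = 0.01961 mol
Divide by the smallest (0.01961 mol): C 2.677, H 2.672, O 1.000
Multiplying each by 3 gives whole numbers: C 8.03, H 8.02, O 3.00

(B) C8H8O3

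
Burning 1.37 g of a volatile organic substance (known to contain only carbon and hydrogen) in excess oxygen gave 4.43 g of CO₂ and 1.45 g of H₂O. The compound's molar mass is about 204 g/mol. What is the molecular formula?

mol C = 4.43 g CO₂ ÷ 44.009 g/mol = 0.1007 mol
mol H = 2 × 1.45 g H₂O ÷ 18.015 g/mol = 0.1610 mol
Divide by the smallest (0.1007 mol): C 1.000, H 1.599
Multiplying each by 5 gives whole numbers: C 5.00, H 8.00
Empirical formula: C5H8
Empirical-formula mass = 68.12 g/mol; 204 ÷ 68.12 ≈ 3, so the molecular formula is C15H24.

C15H24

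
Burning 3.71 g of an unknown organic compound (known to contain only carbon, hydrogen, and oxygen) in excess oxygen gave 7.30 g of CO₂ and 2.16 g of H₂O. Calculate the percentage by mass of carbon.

53.7%

mol C = 7.30 g CO₂ ÷ 44.009 g/mol = 0.1659 mol
mol H = 2 × 2.16 g H₂O ÷ 18.015 g/mol = 0.2398 mol
mass O = 3.71 − (1.992 + 0.2417) = 1.476 g → mol O = 1.476 ÷ 15.999 = 0.09225 mol
mass % C = 1.992 g ÷ 3.71 g × 100%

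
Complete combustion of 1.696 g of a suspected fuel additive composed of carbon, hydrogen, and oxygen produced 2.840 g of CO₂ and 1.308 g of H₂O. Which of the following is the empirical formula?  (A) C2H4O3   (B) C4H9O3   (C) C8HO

(B) C4H9O3

mol C = 2.840 g CO₂ ÷ 44.009 g/mol = 0.064532 mol
mol H = 2 × 1.308 g H₂O ÷ 18.015 g/mol = 0.14521 mol
mass O = 1.696 − (0.77510 + 0.14637) = 0.77453 g → mol O = 0.77453 ÷ 15.999 = 0.048411 mol
Divide by the smallest (0.048411 mol): C 1.333, H 3.000, O 1.000
Multiplying each by 3 gives whole numbers: C 4.00, H 9.00, O 3.00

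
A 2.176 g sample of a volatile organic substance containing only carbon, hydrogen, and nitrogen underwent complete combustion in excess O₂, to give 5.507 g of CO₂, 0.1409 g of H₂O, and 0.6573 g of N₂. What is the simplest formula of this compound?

mol C = 5.507 g CO₂ ÷ 44.009 g/mol = 0.12513 mol
mol H = 2 × 0.1409 g H₂O ÷ 18.015 g/mol = 0.015643 mol
mol N = 2 × 0.6573 g N₂ ÷ 28.014 g/mol = 0.046927 mol
Divide by the smallest (0.015643 mol): C 8.000, H 1.000, N 3.000

C8HN3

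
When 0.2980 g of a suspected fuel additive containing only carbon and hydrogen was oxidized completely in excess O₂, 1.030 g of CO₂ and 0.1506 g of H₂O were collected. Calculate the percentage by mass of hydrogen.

mol C = 1.030 g CO₂ ÷ 44.009 g/mol = 0.023404 mol
mol H = 2 × 0.1506 g H₂O ÷ 18.015 g/mol = 0.016719 mol
mass % H = 0.016853 g ÷ 0.2980 g × 100%

5.66%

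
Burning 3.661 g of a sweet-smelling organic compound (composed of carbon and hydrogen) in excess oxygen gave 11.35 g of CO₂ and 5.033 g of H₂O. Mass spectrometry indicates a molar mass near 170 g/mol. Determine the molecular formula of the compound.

mol C = 11.35 g CO₂ ÷ 44.009 g/mol = 0.25790 mol
mol H = 2 × 5.033 g H₂O ÷ 18.015 g/mol = 0.55876 mol
Divide by the smallest (0.25790 mol): C 1.000, H 2.167
Multiplying each by 6 gives whole numbers: C 6.00, H 13.00
Empirical formula: C6H13
Empirical-formula mass = 85.17 g/mol; 170 ÷ 85.17 ≈ 2, so the molecular formula is C12H26.

C12H26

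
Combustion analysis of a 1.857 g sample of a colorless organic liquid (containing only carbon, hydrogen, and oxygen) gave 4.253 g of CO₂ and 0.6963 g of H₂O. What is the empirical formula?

mol C = 4.253 g CO₂ ÷ 44.009 g/mol = 0.096639 mol
mol H = 2 × 0.6963 g H₂O ÷ 18.015 g/mol = 0.077302 mol
mass O = 1.857 − (1.1607 + 0.077921) = 0.61834 g → mol O = 0.61834 ÷ 15.999 = 0.038649 mol
Divide by the smallest (0.038649 mol): C 2.500, H 2.000, O 1.000
Multiplying each by 2 gives whole numbers: C 5.00, H 4.00, O 2.00

C5H4O2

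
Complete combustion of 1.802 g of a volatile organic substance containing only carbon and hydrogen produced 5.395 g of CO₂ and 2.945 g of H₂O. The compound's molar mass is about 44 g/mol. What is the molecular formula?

mol C = 5.395 g CO₂ ÷ 44.009 g/mol = 0.12259 mol
mol H = 2 × 2.945 g H₂O ÷ 18.015 g/mol = 0.32695 mol
Divide by the smallest (0.12259 mol): C 1.000, H 2.667
Multiplying each by 3 gives whole numbers: C 3.00, H 8.00
Empirical formula: C3H8
Empirical-formula mass = 44.10 g/mol; 44 ÷ 44.10 ≈ 1, so the molecular formula is C3H8.

C3H8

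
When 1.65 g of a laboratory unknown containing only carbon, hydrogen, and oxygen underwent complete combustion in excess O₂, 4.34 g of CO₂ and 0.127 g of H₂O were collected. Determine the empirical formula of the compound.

C7HO2

mol C = 4.34 g CO₂ ÷ 44.009 g/mol = 0.09862 mol
mol H = 2 × 0.127 g H₂O ÷ 18.015 g/mol = 0.01410 mol
mass O = 1.65 − (1.184 + 0.01421) = 0.4513 g → mol O = 0.4513 ÷ 15.999 = 0.02821 mol
Divide by the smallest (0.01410 mol): C 6.994, H 1.000, O 2.001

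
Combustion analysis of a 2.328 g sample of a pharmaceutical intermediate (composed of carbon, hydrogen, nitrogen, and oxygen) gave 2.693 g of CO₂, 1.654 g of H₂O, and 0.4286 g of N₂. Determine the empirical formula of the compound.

mol C = 2.693 g CO₂ ÷ 44.009 g/mol = 0.061192 mol
mol H = 2 × 1.654 g H₂O ÷ 18.015 g/mol = 0.18362 mol
mol N = 2 × 0.4286 g N₂ ÷ 28.014 g/mol = 0.030599 mol
mass O = 2.328 − (0.73498 + 0.18509 + 0.42860) = 0.97933 g → mol O = 0.97933 ÷ 15.999 = 0.061212 mol
Divide by the smallest (0.030599 mol): C 2.000, H 6.001, N 1.000, O 2.000

C2H6NO2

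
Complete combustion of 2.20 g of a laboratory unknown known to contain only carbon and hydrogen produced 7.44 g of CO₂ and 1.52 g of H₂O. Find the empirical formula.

mol C = 7.44 g CO₂ ÷ 44.009 g/mol = 0.1691 mol
mol H = 2 × 1.52 g H₂O ÷ 18.015 g/mol = 0.1687 mol
Divide by the smallest (0.1687 mol): C 1.002, H 1.000

CH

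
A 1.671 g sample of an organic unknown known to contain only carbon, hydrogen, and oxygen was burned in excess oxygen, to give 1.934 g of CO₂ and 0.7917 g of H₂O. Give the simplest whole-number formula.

mol C = 1.934 g CO₂ ÷ 44.009 g/mol = 0.043946 mol
mol H = 2 × 0.7917 g H₂O ÷ 18.015 g/mol = 0.087893 mol
mass O = 1.671 − (0.52783 + 0.088597) = 1.0546 g → mol O = 1.0546 ÷ 15.999 = 0.065915 mol
Divide by the smallest (0.043946 mol): C 1.000, H 2.000, O 1.500
Multiplying each by 2 gives whole numbers: C 2.00, H 4.00, O 3.00

C2H4O3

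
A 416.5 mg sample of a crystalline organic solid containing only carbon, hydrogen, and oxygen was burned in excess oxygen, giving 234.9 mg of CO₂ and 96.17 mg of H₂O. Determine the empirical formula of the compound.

mol C = 0.2349 g CO₂ ÷ 44.009 g/mol = 0.0053375 mol
mol H = 2 × 0.09617 g H₂O ÷ 18.015 g/mol = 0.010677 mol
mass O = 0.4165 − (0.064109 + 0.010762) = 0.34163 g → mol O = 0.34163 ÷ 15.999 = 0.021353 mol
Divide by the smallest (0.0053375 mol): C 1.000, H 2.000, O 4.001

CH2O4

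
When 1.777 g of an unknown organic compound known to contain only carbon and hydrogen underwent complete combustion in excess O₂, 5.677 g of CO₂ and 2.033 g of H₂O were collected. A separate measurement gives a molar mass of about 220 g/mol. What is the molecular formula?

C16H28

mol C = 5.677 g CO₂ ÷ 44.009 g/mol = 0.12900 mol
mol H = 2 × 2.033 g H₂O ÷ 18.015 g/mol = 0.22570 mol
Divide by the smallest (0.12900 mol): C 1.000, H 1.750
Multiplying each by 4 gives whole numbers: C 4.00, H 7.00
Empirical formula: C4H7
Empirical-formula mass = 55.10 g/mol; 220 ÷ 55.10 ≈ 4, so the molecular formula is C16H28.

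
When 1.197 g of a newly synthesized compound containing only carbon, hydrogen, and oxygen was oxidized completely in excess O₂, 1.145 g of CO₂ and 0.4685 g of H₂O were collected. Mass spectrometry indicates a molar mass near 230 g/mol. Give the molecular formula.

mol C = 1.145 g CO₂ ÷ 44.009 g/mol = 0.026017 mol
mol H = 2 × 0.4685 g H₂O ÷ 18.015 g/mol = 0.052012 mol
mass O = 1.197 − (0.31250 + 0.052428) = 0.83208 g → mol O = 0.83208 ÷ 15.999 = 0.052008 mol
Divide by the smallest (0.026017 mol): C 1.000, H 1.999, O 1.999
Empirical formula: CH2O2
Empirical-formula mass = 46.02 g/mol; 230 ÷ 46.02 ≈ 5, so the molecular formula is C5H10O10.

C5H10O10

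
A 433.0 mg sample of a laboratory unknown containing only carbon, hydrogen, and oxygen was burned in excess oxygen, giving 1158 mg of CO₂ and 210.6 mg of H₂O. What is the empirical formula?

C9H8O2

mol C = 1.158 g CO₂ ÷ 44.009 g/mol = 0.026313 mol
mol H = 2 × 0.2106 g H₂O ÷ 18.015 g/mol = 0.023381 mol
mass O = 0.4330 − (0.31604 + 0.023568) = 0.093389 g → mol O = 0.093389 ÷ 15.999 = 0.0058372 mol
Divide by the smallest (0.0058372 mol): C 4.508, H 4.005, O 1.000
Multiplying each by 2 gives whole numbers: C 9.02, H 8.01, O 2.00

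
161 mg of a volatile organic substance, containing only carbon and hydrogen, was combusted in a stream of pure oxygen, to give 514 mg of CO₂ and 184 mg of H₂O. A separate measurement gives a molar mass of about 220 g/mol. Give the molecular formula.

mol C = 0.514 g CO₂ ÷ 44.009 g/mol = 0.01168 mol
mol H = 2 × 0.184 g H₂O ÷ 18.015 g/mol = 0.02043 mol
Divide by the smallest (0.01168 mol): C 1.000, H 1.749
Multiplying each by 4 gives whole numbers: C 4.00, H 7.00
Empirical formula: C4H7
Empirical-formula mass = 55.10 g/mol; 220 ÷ 55.10 ≈ 4, so the molecular formula is C16H28.

C16H28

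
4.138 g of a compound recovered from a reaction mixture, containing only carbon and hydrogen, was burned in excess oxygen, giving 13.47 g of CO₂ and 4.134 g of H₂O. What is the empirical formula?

mol C = 13.47 g CO₂ ÷ 44.009 g/mol = 0.30607 mol
mol H = 2 × 4.134 g H₂O ÷ 18.015 g/mol = 0.45895 mol
Divide by the smallest (0.30607 mol): C 1.000, H 1.499
Multiplying each by 2 gives whole numbers: C 2.00, H 3.00

C2H3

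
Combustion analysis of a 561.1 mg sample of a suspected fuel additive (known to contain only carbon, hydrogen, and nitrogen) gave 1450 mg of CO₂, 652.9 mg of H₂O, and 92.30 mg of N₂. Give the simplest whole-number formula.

C5H11N

mol C = 1.450 g CO₂ ÷ 44.009 g/mol = 0.032948 mol
mol H = 2 × 0.6529 g H₂O ÷ 18.015 g/mol = 0.072484 mol
mol N = 2 × 0.09230 g N₂ ÷ 28.014 g/mol = 0.0065896 mol
Divide by the smallest (0.0065896 mol): C 5.000, H 11.000, N 1.000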